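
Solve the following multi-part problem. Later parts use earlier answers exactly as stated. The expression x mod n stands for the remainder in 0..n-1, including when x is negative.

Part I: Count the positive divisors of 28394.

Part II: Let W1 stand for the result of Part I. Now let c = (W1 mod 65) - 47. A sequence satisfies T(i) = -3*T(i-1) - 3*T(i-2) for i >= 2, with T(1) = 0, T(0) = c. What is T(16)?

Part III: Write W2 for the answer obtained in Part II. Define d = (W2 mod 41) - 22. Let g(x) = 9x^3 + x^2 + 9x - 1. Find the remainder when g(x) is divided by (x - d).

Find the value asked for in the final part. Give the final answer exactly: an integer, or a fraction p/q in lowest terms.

Part I: 28394 = 2 * 14197; number of divisors = (1+1) * (1+1) = 4; answer 4
Part II: W1 = 4; c = -43; T(2) = -3*(0) - 3*(-43) = 129; iterating: T(2)=129, T(3)=-387, T(4)=774, T(5)=-1161, T(6)=1161, T(7)=0, T(8)=-3483, T(9)=10449, T(10)=-20898, T(11)=31347, T(12)=-31347, T(13)=0, T(14)=94041, T(15)=-282123, T(16)=564246; answer 564246
Part III: W2 = 564246; d = -18; remainder = value at the root: 9*(-18)^3 + 1*(-18)^2 + 9*(-18)^1 - 1 = (-52488) + (324) + (-162) + (-1) = -52327; answer -52327

-52327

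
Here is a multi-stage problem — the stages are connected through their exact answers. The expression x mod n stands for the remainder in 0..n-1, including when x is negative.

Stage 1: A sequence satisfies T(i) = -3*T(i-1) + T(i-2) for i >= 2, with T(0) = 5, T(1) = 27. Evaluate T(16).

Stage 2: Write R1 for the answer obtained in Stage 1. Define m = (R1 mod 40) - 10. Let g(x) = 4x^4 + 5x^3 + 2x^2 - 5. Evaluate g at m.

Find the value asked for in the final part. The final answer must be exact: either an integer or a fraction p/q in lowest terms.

2952746

Stage 1: T(2) = -3*(27) + 1*(5) = -76; iterating: T(2)=-76, T(3)=255, T(4)=-841, T(5)=2778, T(6)=-9175, T(7)=30303, T(8)=-100084, T(9)=330555, T(10)=-1091749, T(11)=3605802, T(12)=-11909155, T(13)=39333267, T(14)=-129908956, T(15)=429060135, T(16)=-1417089361; answer -1417089361
Stage 2: R1 = -1417089361; m = 29; 4*(29)^4 + 5*(29)^3 + 2*(29)^2 - 5 = (2829124) + (121945) + (1682) + (-5) = 2952746; answer 2952746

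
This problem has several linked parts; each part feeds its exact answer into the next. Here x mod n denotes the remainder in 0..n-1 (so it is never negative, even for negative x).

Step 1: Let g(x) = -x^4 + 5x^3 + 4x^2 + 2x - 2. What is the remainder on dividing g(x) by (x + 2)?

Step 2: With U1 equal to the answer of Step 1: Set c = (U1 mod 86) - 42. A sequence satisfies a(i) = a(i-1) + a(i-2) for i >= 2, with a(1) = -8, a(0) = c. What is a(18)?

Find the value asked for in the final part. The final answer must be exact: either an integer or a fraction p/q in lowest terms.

-23866

Step 1: remainder = value at the root: -1*(-2)^4 + 5*(-2)^3 + 4*(-2)^2 + 2*(-2)^1 - 2 = (-16) + (-40) + (16) + (-4) + (-2) = -46; answer -46
Step 2: U1 = -46; c = -2; a(2) = 1*(-8) + 1*(-2) = -10; iterating: a(2)=-10, a(3)=-18, a(4)=-28, a(5)=-46, a(6)=-74, a(7)=-120, a(8)=-194, a(9)=-314, a(10)=-508, a(11)=-822, a(12)=-1330, a(13)=-2152, a(14)=-3482, a(15)=-5634, a(16)=-9116, a(17)=-14750, a(18)=-23866; answer -23866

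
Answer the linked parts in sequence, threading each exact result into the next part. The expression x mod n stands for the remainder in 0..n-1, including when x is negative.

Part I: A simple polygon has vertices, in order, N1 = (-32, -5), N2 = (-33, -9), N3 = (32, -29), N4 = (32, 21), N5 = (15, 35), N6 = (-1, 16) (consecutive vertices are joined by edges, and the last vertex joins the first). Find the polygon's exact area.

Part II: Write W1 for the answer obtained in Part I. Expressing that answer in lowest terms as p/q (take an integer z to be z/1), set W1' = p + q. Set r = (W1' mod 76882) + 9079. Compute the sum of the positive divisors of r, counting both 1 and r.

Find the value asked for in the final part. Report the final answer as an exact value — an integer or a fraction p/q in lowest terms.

Part I: cross terms: (-32*-9 - -33*-5)=123, (-33*-29 - 32*-9)=1245, (32*21 - 32*-29)=1600, (32*35 - 15*21)=805, (15*16 - -1*35)=275, (-1*-5 - -32*16)=517; twice the area = |4565| = 4565; area = 4565/2; answer 4565/2
Part II: W1 = 4565/2; threaded value p + q = 4567; r = 13646; 13646 = 2 * 6823; sigma = (1 + 2) * (1 + 6823) = 3 * 6824 = 20472; answer 20472

20472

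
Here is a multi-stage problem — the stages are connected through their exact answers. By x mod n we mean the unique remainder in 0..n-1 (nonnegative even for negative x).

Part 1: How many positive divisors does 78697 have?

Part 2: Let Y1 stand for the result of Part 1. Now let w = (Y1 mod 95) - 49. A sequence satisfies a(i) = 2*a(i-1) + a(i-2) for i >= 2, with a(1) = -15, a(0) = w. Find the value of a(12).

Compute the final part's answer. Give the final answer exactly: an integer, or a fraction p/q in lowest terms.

-477727

Part 1: 78697 is prime, so its only divisors are 1 and 78697; count = 2; answer 2
Part 2: Y1 = 2; w = -47; a(2) = 2*(-15) + 1*(-47) = -77; iterating: a(2)=-77, a(3)=-169, a(4)=-415, a(5)=-999, a(6)=-2413, a(7)=-5825, a(8)=-14063, a(9)=-33951, a(10)=-81965, a(11)=-197881, a(12)=-477727; answer -477727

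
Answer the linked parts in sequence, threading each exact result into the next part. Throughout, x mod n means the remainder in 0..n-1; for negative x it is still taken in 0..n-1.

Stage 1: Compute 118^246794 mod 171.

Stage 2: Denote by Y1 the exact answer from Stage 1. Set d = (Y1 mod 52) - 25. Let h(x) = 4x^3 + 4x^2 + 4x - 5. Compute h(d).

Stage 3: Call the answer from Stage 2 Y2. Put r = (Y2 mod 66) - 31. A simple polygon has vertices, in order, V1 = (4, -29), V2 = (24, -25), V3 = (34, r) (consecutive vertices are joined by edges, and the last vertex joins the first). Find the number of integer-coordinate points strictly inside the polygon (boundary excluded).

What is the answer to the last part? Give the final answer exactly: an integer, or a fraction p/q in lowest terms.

Stage 1: squarings mod 171: 118^1=118, 118^2=73, 118^4=28, 118^8=100, 118^16=82, 118^32=55, 118^64=118, 118^128=73, 118^256=28, 118^512=100, 118^1024=82, 118^2048=55, 118^4096=118, 118^8192=73, 118^16384=28, 118^32768=100, 118^65536=82, 118^131072=55; 118^246794 = 118^2 * 118^8 * 118^1024 * 118^16384 * 118^32768 * 118^65536 * 118^131072 = 55 (mod 171); answer 55
Stage 2: Y1 = 55; d = -22; 4*(-22)^3 + 4*(-22)^2 + 4*(-22)^1 - 5 = (-42592) + (1936) + (-88) + (-5) = -40749; answer -40749
Stage 3: Y2 = -40749; r = 8; cross terms: (4*-25 - 24*-29)=596, (24*8 - 34*-25)=1042, (34*-29 - 4*8)=-1018; twice the area = |620| = 620; area = 310; boundary points = 4 + 1 + 1 = 6; strictly interior points = area - boundary/2 + 1 = 308; answer 308

308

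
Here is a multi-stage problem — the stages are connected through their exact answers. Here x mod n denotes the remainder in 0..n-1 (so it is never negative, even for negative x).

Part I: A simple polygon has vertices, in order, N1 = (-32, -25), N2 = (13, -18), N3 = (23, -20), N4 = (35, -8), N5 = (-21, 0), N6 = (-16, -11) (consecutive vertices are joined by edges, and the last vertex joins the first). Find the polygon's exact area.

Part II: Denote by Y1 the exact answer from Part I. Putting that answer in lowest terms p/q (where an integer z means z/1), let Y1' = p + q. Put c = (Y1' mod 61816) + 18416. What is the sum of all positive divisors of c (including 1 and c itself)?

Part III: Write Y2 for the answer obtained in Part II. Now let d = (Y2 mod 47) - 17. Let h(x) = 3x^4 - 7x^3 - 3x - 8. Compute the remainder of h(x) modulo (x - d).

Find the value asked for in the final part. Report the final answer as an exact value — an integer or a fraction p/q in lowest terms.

Part I: cross terms: (-32*-18 - 13*-25)=901, (13*-20 - 23*-18)=154, (23*-8 - 35*-20)=516, (35*0 - -21*-8)=-168, (-21*-11 - -16*0)=231, (-16*-25 - -32*-11)=48; twice the area = |1682| = 1682; area = 841; answer 841
Part II: Y1 = 841; threaded value p + q = 842; c = 19258; 19258 = 2 * 9629; sigma = (1 + 2) * (1 + 9629) = 3 * 9630 = 28890; answer 28890
Part III: Y2 = 28890; d = 15; remainder = value at the root: 3*(15)^4 - 7*(15)^3 - 3*(15)^1 - 8 = (151875) + (-23625) + (-45) + (-8) = 128197; answer 128197

128197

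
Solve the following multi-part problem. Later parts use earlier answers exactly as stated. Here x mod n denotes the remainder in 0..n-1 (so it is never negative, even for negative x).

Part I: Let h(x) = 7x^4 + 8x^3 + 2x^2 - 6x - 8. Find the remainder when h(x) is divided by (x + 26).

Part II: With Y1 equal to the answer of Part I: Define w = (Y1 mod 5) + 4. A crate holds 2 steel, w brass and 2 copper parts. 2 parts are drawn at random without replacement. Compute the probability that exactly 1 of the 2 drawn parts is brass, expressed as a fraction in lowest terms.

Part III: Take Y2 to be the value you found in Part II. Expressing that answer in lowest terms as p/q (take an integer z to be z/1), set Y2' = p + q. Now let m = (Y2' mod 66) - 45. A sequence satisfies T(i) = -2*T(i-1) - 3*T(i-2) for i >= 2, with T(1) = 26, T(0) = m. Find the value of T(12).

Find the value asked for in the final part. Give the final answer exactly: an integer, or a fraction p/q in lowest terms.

15116

Part I: remainder = value at the root: 7*(-26)^4 + 8*(-26)^3 + 2*(-26)^2 - 6*(-26)^1 - 8 = (3198832) + (-140608) + (1352) + (156) + (-8) = 3059724; answer 3059724
Part II: Y1 = 3059724; w = 8; total draws C(12,2) = 66; favorable C(8,1)*C(4,1) = 32; P = 16/33; answer 16/33
Part III: Y2 = 16/33; threaded value p + q = 49; m = 4; T(2) = -2*(26) - 3*(4) = -64; iterating: T(2)=-64, T(3)=50, T(4)=92, T(5)=-334, T(6)=392, T(7)=218, T(8)=-1612, T(9)=2570, T(10)=-304, T(11)=-7102, T(12)=15116; answer 15116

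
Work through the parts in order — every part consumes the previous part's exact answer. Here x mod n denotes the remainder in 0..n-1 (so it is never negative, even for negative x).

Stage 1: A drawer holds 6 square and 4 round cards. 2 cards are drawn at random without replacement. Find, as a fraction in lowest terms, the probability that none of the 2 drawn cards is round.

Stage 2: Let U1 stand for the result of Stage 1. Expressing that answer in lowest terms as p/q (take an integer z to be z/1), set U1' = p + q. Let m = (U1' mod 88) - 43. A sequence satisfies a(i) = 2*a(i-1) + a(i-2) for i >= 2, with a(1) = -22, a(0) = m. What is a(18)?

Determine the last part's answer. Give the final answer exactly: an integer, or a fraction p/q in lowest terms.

Stage 1: total draws C(10,2) = 45; favorable C(6,2) = 15; P = 1/3; answer 1/3
Stage 2: U1 = 1/3; threaded value p + q = 4; m = -39; a(2) = 2*(-22) + 1*(-39) = -83; iterating: a(2)=-83, a(3)=-188, a(4)=-459, a(5)=-1106, a(6)=-2671, a(7)=-6448, a(8)=-15567, a(9)=-37582, a(10)=-90731, a(11)=-219044, a(12)=-528819, a(13)=-1276682, a(14)=-3082183, a(15)=-7441048, a(16)=-17964279, a(17)=-43369606, a(18)=-104703491; answer -104703491

-104703491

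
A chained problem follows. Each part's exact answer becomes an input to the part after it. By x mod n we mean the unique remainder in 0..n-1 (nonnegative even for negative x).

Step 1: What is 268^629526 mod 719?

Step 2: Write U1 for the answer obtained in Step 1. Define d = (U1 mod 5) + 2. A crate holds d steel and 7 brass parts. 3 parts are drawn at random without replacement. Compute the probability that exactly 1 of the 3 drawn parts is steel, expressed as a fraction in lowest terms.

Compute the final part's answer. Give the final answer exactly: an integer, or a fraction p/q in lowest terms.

Step 1: squarings mod 719: 268^1=268, 268^2=643, 268^4=24, 268^8=576, 268^16=317, 268^32=548, 268^64=481, 268^128=562, 268^256=203, 268^512=226, 268^1024=27, 268^2048=10, 268^4096=100, 268^8192=653, 268^16384=42, 268^32768=326, 268^65536=583, 268^131072=521, 268^262144=378, 268^524288=522; 268^629526 = 268^2 * 268^4 * 268^16 * 268^256 * 268^512 * 268^2048 * 268^4096 * 268^32768 * 268^65536 * 268^524288 = 498 (mod 719); answer 498
Step 2: U1 = 498; d = 5; total draws C(12,3) = 220; favorable C(5,1)*C(7,2) = 105; P = 21/44; answer 21/44

21/44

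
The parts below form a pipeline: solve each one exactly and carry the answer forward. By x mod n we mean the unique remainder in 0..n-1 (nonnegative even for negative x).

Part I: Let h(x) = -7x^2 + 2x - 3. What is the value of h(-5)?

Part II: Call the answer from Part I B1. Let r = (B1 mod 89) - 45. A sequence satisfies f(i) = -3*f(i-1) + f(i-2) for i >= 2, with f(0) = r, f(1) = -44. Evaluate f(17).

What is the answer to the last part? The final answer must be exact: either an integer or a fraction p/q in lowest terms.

Part I: -7*(-5)^2 + 2*(-5)^1 - 3 = (-175) + (-10) + (-3) = -188; answer -188
Part II: B1 = -188; r = 34; f(2) = -3*(-44) + 1*(34) = 166; iterating: f(2)=166, f(3)=-542, f(4)=1792, f(5)=-5918, f(6)=19546, f(7)=-64556, f(8)=213214, f(9)=-704198, f(10)=2325808, f(11)=-7681622, f(12)=25370674, f(13)=-83793644, f(14)=276751606, f(15)=-914048462, f(16)=3018896992, f(17)=-9970739438; answer -9970739438

-9970739438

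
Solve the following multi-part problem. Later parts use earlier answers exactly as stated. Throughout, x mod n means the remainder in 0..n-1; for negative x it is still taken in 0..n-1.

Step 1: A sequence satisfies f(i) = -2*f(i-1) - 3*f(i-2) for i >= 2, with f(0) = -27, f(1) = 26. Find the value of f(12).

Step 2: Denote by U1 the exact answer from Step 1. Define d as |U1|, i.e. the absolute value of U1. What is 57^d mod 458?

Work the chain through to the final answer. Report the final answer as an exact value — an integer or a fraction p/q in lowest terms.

121

Step 1: f(2) = -2*(26) - 3*(-27) = 29; iterating: f(2)=29, f(3)=-136, f(4)=185, f(5)=38, f(6)=-631, f(7)=1148, f(8)=-403, f(9)=-2638, f(10)=6485, f(11)=-5056, f(12)=-9343; answer -9343
Step 2: U1 = -9343; d = 9343; squarings mod 458: 57^1=57, 57^2=43, 57^4=17, 57^8=289, 57^16=165, 57^32=203, 57^64=447, 57^128=121, 57^256=443, 57^512=225, 57^1024=245, 57^2048=27, 57^4096=271, 57^8192=161; 57^9343 = 57^1 * 57^2 * 57^4 * 57^8 * 57^16 * 57^32 * 57^64 * 57^1024 * 57^8192 = 121 (mod 458); answer 121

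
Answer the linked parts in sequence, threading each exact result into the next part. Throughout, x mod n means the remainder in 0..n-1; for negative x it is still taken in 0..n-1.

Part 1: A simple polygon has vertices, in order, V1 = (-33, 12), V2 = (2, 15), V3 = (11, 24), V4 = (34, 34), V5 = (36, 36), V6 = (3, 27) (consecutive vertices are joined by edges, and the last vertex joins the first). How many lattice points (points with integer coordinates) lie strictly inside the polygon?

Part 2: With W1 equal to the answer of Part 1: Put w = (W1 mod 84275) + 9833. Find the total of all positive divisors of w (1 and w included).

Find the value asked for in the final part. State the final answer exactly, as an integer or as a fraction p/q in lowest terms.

Part 1: cross terms: (-33*15 - 2*12)=-519, (2*24 - 11*15)=-117, (11*34 - 34*24)=-442, (34*36 - 36*34)=0, (36*27 - 3*36)=864, (3*12 - -33*27)=927; twice the area = |713| = 713; area = 713/2; boundary points = 1 + 9 + 1 + 2 + 3 + 3 = 19; strictly interior points = area - boundary/2 + 1 = 348; answer 348
Part 2: W1 = 348; w = 10181; 10181 is prime, so its only divisors are 1 and 10181; sigma = 1 + 10181 = 10182; answer 10182

10182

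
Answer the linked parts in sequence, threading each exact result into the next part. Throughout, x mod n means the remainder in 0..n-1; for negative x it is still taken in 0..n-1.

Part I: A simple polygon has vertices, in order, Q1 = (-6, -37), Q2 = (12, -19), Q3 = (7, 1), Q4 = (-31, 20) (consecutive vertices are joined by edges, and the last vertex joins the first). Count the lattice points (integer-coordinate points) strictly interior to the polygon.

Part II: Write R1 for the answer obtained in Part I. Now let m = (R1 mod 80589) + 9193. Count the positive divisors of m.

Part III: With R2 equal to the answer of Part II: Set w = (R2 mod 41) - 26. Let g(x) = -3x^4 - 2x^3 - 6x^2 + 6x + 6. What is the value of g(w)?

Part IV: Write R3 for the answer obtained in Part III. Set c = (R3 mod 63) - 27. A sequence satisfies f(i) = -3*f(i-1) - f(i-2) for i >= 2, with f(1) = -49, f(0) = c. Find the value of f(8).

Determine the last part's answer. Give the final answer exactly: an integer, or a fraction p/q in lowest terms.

Part I: cross terms: (-6*-19 - 12*-37)=558, (12*1 - 7*-19)=145, (7*20 - -31*1)=171, (-31*-37 - -6*20)=1267; twice the area = |2141| = 2141; area = 2141/2; boundary points = 18 + 5 + 19 + 1 = 43; strictly interior points = area - boundary/2 + 1 = 1050; answer 1050
Part II: R1 = 1050; m = 10243; 10243 is prime, so its only divisors are 1 and 10243; count = 2; answer 2
Part III: R2 = 2; w = -24; -3*(-24)^4 - 2*(-24)^3 - 6*(-24)^2 + 6*(-24)^1 + 6 = (-995328) + (27648) + (-3456) + (-144) + (6) = -971274; answer -971274
Part IV: R3 = -971274; c = 33; f(2) = -3*(-49) - 1*(33) = 114; iterating: f(2)=114, f(3)=-293, f(4)=765, f(5)=-2002, f(6)=5241, f(7)=-13721, f(8)=35922; answer 35922

35922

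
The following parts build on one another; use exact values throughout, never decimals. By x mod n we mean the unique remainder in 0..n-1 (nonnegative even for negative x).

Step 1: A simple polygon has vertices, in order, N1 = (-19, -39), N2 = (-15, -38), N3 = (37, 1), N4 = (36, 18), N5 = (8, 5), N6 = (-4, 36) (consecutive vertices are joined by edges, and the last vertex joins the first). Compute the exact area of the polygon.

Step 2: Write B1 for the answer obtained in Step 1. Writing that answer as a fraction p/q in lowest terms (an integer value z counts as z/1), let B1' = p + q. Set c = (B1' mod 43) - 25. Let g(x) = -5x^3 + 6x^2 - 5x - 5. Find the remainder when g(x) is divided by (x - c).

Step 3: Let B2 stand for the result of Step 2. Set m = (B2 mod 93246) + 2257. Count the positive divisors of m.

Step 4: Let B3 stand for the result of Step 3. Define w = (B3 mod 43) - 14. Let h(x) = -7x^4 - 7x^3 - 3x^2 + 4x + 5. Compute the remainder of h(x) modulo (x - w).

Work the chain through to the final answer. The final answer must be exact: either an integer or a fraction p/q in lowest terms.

Step 1: cross terms: (-19*-38 - -15*-39)=137, (-15*1 - 37*-38)=1391, (37*18 - 36*1)=630, (36*5 - 8*18)=36, (8*36 - -4*5)=308, (-4*-39 - -19*36)=840; twice the area = |3342| = 3342; area = 1671; answer 1671
Step 2: B1 = 1671; threaded value p + q = 1672; c = 13; remainder = value at the root: -5*(13)^3 + 6*(13)^2 - 5*(13)^1 - 5 = (-10985) + (1014) + (-65) + (-5) = -10041; answer -10041
Step 3: B2 = -10041; m = 85462; 85462 = 2 * 13 * 19 * 173; number of divisors = (1+1) * (1+1) * (1+1) * (1+1) = 16; answer 16
Step 4: B3 = 16; w = 2; remainder = value at the root: -7*(2)^4 - 7*(2)^3 - 3*(2)^2 + 4*(2)^1 + 5 = (-112) + (-56) + (-12) + (8) + (5) = -167; answer -167

-167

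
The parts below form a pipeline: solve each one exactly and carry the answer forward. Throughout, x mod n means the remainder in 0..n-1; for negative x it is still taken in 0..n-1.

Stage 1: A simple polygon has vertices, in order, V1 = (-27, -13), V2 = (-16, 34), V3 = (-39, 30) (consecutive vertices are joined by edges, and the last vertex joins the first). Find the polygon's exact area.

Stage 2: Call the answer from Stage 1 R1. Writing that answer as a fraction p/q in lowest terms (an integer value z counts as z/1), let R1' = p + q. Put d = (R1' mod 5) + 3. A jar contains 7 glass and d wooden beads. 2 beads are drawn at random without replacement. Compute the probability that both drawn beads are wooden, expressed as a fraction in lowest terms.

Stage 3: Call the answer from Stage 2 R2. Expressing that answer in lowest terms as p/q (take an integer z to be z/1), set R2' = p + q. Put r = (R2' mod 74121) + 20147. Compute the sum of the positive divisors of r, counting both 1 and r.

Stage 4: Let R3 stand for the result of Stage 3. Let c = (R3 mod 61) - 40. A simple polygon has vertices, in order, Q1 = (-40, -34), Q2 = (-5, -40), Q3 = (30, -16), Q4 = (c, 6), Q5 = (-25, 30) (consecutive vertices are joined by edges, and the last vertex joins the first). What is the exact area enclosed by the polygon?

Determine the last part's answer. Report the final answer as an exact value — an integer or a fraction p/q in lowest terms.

Stage 1: cross terms: (-27*34 - -16*-13)=-1126, (-16*30 - -39*34)=846, (-39*-13 - -27*30)=1317; twice the area = |1037| = 1037; area = 1037/2; answer 1037/2
Stage 2: R1 = 1037/2; threaded value p + q = 1039; d = 7; total draws C(14,2) = 91; favorable C(7,2) = 21; P = 3/13; answer 3/13
Stage 3: R2 = 3/13; threaded value p + q = 16; r = 20163; 20163 = 3 * 11 * 13 * 47; sigma = (1 + 3) * (1 + 11) * (1 + 13) * (1 + 47) = 4 * 12 * 14 * 48 = 32256; answer 32256
Stage 4: R3 = 32256; c = 8; cross terms: (-40*-40 - -5*-34)=1430, (-5*-16 - 30*-40)=1280, (30*6 - 8*-16)=308, (8*30 - -25*6)=390, (-25*-34 - -40*30)=2050; twice the area = |5458| = 5458; area = 2729; answer 2729

2729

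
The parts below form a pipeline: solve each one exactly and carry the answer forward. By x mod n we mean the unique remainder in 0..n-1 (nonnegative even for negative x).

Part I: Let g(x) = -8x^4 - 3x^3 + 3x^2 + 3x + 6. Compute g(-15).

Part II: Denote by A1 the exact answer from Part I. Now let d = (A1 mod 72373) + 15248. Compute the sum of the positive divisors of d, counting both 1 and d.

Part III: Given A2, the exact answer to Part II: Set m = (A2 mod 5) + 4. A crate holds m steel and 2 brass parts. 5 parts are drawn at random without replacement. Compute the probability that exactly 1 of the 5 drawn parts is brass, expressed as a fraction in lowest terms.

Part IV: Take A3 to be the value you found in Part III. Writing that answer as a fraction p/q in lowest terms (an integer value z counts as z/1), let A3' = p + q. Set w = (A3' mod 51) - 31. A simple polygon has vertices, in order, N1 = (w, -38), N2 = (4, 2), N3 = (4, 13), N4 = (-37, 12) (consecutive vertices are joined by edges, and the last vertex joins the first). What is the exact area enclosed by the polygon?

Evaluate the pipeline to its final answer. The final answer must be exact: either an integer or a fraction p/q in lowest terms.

Part I: -8*(-15)^4 - 3*(-15)^3 + 3*(-15)^2 + 3*(-15)^1 + 6 = (-405000) + (10125) + (675) + (-45) + (6) = -394239; answer -394239
Part II: A1 = -394239; d = 55247; 55247 = 101 * 547; sigma = (1 + 101) * (1 + 547) = 102 * 548 = 55896; answer 55896
Part III: A2 = 55896; m = 5; total draws C(7,5) = 21; favorable C(2,1)*C(5,4) = 10; P = 10/21; answer 10/21
Part IV: A3 = 10/21; threaded value p + q = 31; w = 0; cross terms: (0*2 - 4*-38)=152, (4*13 - 4*2)=44, (4*12 - -37*13)=529, (-37*-38 - 0*12)=1406; twice the area = |2131| = 2131; area = 2131/2; answer 2131/2

2131/2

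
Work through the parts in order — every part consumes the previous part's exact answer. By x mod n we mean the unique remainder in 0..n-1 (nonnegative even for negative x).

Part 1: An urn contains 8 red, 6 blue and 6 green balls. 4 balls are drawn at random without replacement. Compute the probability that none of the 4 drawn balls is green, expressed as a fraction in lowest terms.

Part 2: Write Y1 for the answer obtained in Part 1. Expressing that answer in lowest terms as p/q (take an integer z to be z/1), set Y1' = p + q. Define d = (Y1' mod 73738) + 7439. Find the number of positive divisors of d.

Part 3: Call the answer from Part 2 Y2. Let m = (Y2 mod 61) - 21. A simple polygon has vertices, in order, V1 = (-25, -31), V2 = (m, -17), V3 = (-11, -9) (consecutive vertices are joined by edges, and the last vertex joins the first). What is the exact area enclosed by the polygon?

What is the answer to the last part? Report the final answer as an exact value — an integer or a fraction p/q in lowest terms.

10

Part 1: total draws C(20,4) = 4845; favorable C(14,4) = 1001; P = 1001/4845; answer 1001/4845
Part 2: Y1 = 1001/4845; threaded value p + q = 5846; d = 13285; 13285 = 5 * 2657; number of divisors = (1+1) * (1+1) = 4; answer 4
Part 3: Y2 = 4; m = -17; cross terms: (-25*-17 - -17*-31)=-102, (-17*-9 - -11*-17)=-34, (-11*-31 - -25*-9)=116; twice the area = |-20| = 20; area = 10; answer 10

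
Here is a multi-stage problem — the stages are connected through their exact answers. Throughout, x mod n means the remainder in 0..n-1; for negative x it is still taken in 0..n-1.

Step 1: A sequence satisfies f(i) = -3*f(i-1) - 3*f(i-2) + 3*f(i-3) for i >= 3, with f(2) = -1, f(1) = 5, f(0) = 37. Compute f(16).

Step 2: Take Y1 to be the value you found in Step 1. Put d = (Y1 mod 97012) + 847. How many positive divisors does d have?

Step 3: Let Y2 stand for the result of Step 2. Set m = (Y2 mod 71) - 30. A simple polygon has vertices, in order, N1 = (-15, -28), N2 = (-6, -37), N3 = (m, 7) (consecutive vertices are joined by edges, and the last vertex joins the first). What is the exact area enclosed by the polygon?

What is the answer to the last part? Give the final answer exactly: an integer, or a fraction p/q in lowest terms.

162

Step 1: f(3) = -3*(-1) - 3*(5) + 3*(37) = 99; iterating: f(3)=99, f(4)=-279, f(5)=537, f(6)=-477, f(7)=-1017, f(8)=6093, f(9)=-16659, f(10)=28647, f(11)=-17685, f(12)=-82863, f(13)=387585, f(14)=-967221, f(15)=1490319, f(16)=-406539; answer -406539
Step 2: Y1 = -406539; d = 79368; 79368 = 2^3 * 3 * 3307; number of divisors = (3+1) * (1+1) * (1+1) = 16; answer 16
Step 3: Y2 = 16; m = -14; cross terms: (-15*-37 - -6*-28)=387, (-6*7 - -14*-37)=-560, (-14*-28 - -15*7)=497; twice the area = |324| = 324; area = 162; answer 162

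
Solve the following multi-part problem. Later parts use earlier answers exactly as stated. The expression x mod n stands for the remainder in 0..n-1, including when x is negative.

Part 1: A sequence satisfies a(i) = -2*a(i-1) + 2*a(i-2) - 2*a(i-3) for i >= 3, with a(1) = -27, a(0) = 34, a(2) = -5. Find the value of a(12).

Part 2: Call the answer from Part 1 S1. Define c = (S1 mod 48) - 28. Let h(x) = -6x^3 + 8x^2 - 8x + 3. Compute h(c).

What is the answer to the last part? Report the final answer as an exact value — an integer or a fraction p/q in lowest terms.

11619

Part 1: a(3) = -2*(-5) + 2*(-27) - 2*(34) = -112; iterating: a(3)=-112, a(4)=268, a(5)=-750, a(6)=2260, a(7)=-6556, a(8)=19132, a(9)=-55896, a(10)=163168, a(11)=-476392, a(12)=1390912; answer 1390912
Part 2: S1 = 1390912; c = -12; -6*(-12)^3 + 8*(-12)^2 - 8*(-12)^1 + 3 = (10368) + (1152) + (96) + (3) = 11619; answer 11619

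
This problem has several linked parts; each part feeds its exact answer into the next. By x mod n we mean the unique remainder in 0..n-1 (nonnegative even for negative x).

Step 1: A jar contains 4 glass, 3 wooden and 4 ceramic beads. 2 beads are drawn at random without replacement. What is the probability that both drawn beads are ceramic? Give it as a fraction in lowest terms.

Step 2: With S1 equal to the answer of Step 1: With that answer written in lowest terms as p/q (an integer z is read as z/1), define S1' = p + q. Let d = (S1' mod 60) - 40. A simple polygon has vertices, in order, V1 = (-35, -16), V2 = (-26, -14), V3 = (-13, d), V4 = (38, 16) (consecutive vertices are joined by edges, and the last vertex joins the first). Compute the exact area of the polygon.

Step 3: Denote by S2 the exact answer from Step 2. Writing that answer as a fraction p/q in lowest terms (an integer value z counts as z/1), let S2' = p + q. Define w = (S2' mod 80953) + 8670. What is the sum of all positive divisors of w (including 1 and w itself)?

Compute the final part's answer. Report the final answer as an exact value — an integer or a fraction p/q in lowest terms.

12096

Step 1: total draws C(11,2) = 55; favorable C(4,2) = 6; P = 6/55; answer 6/55
Step 2: S1 = 6/55; threaded value p + q = 61; d = -39; cross terms: (-35*-14 - -26*-16)=74, (-26*-39 - -13*-14)=832, (-13*16 - 38*-39)=1274, (38*-16 - -35*16)=-48; twice the area = |2132| = 2132; area = 1066; answer 1066
Step 3: S2 = 1066; threaded value p + q = 1067; w = 9737; 9737 = 7 * 13 * 107; sigma = (1 + 7) * (1 + 13) * (1 + 107) = 8 * 14 * 108 = 12096; answer 12096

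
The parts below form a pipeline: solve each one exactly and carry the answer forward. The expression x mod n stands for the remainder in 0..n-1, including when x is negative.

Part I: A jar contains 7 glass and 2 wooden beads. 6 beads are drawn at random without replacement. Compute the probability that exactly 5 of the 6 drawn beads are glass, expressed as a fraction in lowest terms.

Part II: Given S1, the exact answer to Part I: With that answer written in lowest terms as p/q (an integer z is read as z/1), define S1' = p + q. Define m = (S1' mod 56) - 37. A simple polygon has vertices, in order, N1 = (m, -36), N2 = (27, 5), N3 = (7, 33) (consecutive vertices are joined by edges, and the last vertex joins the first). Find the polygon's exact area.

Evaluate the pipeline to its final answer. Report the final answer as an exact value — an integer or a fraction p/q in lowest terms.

1264

Part I: total draws C(9,6) = 84; favorable C(7,5)*C(2,1) = 42; P = 1/2; answer 1/2
Part II: S1 = 1/2; threaded value p + q = 3; m = -34; cross terms: (-34*5 - 27*-36)=802, (27*33 - 7*5)=856, (7*-36 - -34*33)=870; twice the area = |2528| = 2528; area = 1264; answer 1264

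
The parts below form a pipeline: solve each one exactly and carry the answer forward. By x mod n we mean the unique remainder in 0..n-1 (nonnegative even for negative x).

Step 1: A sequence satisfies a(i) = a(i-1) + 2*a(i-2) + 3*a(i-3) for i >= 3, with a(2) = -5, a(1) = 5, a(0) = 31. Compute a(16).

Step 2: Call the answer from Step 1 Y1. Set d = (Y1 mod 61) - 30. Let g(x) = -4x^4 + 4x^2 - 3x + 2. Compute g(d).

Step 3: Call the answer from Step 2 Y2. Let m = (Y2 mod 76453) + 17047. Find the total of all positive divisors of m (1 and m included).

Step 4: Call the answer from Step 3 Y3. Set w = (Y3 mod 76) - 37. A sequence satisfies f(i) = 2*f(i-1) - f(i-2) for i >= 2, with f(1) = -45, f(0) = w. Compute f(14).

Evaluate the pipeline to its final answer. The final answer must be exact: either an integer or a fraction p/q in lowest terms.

-799

Step 1: a(3) = 1*(-5) + 2*(5) + 3*(31) = 98; iterating: a(3)=98, a(4)=103, a(5)=284, a(6)=784, a(7)=1661, a(8)=4081, a(9)=9755, a(10)=22900, a(11)=54653, a(12)=129718, a(13)=307724, a(14)=731119, a(15)=1735721, a(16)=4121131; answer 4121131
Step 2: Y1 = 4121131; d = 2; -4*(2)^4 + 4*(2)^2 - 3*(2)^1 + 2 = (-64) + (16) + (-6) + (2) = -52; answer -52
Step 3: Y2 = -52; m = 93448; 93448 = 2^3 * 11681; sigma = (1 + 2 + 4 + 8) * (1 + 11681) = 15 * 11682 = 175230; answer 175230
Step 4: Y3 = 175230; w = 13; f(2) = 2*(-45) - 1*(13) = -103; iterating: f(2)=-103, f(3)=-161, f(4)=-219, f(5)=-277, f(6)=-335, f(7)=-393, f(8)=-451, f(9)=-509, f(10)=-567, f(11)=-625, f(12)=-683, f(13)=-741, f(14)=-799; answer -799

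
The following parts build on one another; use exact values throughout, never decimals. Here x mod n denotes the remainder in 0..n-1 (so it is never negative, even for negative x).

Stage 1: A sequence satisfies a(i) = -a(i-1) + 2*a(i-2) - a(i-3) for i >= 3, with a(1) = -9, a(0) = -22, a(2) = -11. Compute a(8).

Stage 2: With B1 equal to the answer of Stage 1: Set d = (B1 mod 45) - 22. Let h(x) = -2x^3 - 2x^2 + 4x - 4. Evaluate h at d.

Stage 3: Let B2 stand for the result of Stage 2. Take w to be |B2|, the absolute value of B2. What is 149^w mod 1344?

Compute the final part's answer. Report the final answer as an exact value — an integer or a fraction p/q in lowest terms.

625

Stage 1: a(3) = -1*(-11) + 2*(-9) - 1*(-22) = 15; iterating: a(3)=15, a(4)=-28, a(5)=69, a(6)=-140, a(7)=306, a(8)=-655; answer -655
Stage 2: B1 = -655; d = -2; -2*(-2)^3 - 2*(-2)^2 + 4*(-2)^1 - 4 = (16) + (-8) + (-8) + (-4) = -4; answer -4
Stage 3: B2 = -4; w = 4; squarings mod 1344: 149^1=149, 149^2=697, 149^4=625; 149^4 = 149^4 = 625 (mod 1344); answer 625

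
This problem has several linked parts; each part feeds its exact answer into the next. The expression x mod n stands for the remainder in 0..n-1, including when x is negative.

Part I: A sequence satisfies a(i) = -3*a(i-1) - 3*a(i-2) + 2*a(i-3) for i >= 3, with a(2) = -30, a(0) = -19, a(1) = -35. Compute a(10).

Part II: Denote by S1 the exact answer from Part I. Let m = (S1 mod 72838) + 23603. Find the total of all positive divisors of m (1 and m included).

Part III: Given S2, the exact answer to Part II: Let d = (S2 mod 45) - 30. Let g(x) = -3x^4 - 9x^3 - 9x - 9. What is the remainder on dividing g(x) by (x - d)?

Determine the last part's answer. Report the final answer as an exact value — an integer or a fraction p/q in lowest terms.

Part I: a(3) = -3*(-30) - 3*(-35) + 2*(-19) = 157; iterating: a(3)=157, a(4)=-451, a(5)=822, a(6)=-799, a(7)=-971, a(8)=6954, a(9)=-19547, a(10)=35837; answer 35837
Part II: S1 = 35837; m = 59440; 59440 = 2^4 * 5 * 743; sigma = (1 + 2 + 4 + 8 + 16) * (1 + 5) * (1 + 743) = 31 * 6 * 744 = 138384; answer 138384
Part III: S2 = 138384; d = -21; remainder = value at the root: -3*(-21)^4 - 9*(-21)^3 - 9*(-21)^1 - 9 = (-583443) + (83349) + (189) + (-9) = -499914; answer -499914

-499914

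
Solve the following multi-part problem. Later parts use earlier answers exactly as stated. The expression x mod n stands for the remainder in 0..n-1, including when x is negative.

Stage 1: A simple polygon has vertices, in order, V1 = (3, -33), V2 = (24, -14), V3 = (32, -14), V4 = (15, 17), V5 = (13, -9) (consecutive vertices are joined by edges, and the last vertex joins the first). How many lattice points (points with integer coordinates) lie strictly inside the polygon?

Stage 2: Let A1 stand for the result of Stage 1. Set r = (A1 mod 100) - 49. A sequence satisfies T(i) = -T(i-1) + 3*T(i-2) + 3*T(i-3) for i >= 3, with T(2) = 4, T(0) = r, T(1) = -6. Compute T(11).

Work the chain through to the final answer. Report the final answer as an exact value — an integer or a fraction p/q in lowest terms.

Stage 1: cross terms: (3*-14 - 24*-33)=750, (24*-14 - 32*-14)=112, (32*17 - 15*-14)=754, (15*-9 - 13*17)=-356, (13*-33 - 3*-9)=-402; twice the area = |858| = 858; area = 429; boundary points = 1 + 8 + 1 + 2 + 2 = 14; strictly interior points = area - boundary/2 + 1 = 423; answer 423
Stage 2: A1 = 423; r = -26; T(3) = -1*(4) + 3*(-6) + 3*(-26) = -100; iterating: T(3)=-100, T(4)=94, T(5)=-382, T(6)=364, T(7)=-1228, T(8)=1174, T(9)=-3766, T(10)=3604, T(11)=-11380; answer -11380

-11380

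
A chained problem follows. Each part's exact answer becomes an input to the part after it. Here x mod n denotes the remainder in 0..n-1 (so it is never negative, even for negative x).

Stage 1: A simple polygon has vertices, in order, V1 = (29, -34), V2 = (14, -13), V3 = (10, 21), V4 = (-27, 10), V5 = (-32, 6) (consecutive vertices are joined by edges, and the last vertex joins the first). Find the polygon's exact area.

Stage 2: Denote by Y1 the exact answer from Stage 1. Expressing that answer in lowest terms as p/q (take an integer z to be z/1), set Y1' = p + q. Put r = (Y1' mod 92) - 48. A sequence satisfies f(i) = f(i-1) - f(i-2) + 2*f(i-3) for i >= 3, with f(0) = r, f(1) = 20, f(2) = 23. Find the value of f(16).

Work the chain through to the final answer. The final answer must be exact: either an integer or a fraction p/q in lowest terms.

Stage 1: cross terms: (29*-13 - 14*-34)=99, (14*21 - 10*-13)=424, (10*10 - -27*21)=667, (-27*6 - -32*10)=158, (-32*-34 - 29*6)=914; twice the area = |2262| = 2262; area = 1131; answer 1131
Stage 2: Y1 = 1131; threaded value p + q = 1132; r = -20; f(3) = 1*(23) - 1*(20) + 2*(-20) = -37; iterating: f(3)=-37, f(4)=-20, f(5)=63, f(6)=9, f(7)=-94, f(8)=23, f(9)=135, f(10)=-76, f(11)=-165, f(12)=181, f(13)=194, f(14)=-317, f(15)=-149, f(16)=556; answer 556

556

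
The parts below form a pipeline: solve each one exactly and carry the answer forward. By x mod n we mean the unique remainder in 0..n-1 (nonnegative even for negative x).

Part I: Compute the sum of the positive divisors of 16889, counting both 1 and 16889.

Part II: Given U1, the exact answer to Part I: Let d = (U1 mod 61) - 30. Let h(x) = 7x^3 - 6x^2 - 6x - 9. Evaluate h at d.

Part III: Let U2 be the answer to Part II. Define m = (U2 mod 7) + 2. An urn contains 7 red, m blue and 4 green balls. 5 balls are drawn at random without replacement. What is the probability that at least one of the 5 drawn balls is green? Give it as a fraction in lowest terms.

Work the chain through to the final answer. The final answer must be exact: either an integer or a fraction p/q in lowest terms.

149/182

Part I: 16889 is prime, so its only divisors are 1 and 16889; sigma = 1 + 16889 = 16890; answer 16890
Part II: U1 = 16890; d = 24; 7*(24)^3 - 6*(24)^2 - 6*(24)^1 - 9 = (96768) + (-3456) + (-144) + (-9) = 93159; answer 93159
Part III: U2 = 93159; m = 5; total draws C(16,5) = 4368; complement C(12,5) = 792; favorable 4368 - 792 = 3576; P = 149/182; answer 149/182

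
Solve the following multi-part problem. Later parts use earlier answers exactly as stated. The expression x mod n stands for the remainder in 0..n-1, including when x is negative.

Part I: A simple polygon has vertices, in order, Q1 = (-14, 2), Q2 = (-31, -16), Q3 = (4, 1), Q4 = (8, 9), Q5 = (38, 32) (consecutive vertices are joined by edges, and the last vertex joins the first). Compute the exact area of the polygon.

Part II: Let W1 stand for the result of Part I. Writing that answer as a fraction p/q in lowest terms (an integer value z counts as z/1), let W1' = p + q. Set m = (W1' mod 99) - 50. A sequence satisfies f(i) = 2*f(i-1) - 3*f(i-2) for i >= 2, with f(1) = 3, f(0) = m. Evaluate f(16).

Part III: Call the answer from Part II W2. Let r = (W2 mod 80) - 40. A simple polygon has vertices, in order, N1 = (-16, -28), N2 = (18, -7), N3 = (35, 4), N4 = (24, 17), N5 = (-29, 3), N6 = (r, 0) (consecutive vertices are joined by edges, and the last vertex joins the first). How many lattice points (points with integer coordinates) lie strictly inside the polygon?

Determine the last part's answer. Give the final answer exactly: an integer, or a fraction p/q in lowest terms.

932

Part I: cross terms: (-14*-16 - -31*2)=286, (-31*1 - 4*-16)=33, (4*9 - 8*1)=28, (8*32 - 38*9)=-86, (38*2 - -14*32)=524; twice the area = |785| = 785; area = 785/2; answer 785/2
Part II: W1 = 785/2; threaded value p + q = 787; m = 44; f(2) = 2*(3) - 3*(44) = -126; iterating: f(2)=-126, f(3)=-261, f(4)=-144, f(5)=495, f(6)=1422, f(7)=1359, f(8)=-1548, f(9)=-7173, f(10)=-9702, f(11)=2115, f(12)=33336, f(13)=60327, f(14)=20646, f(15)=-139689, f(16)=-341316; answer -341316
Part III: W2 = -341316; r = 4; cross terms: (-16*-7 - 18*-28)=616, (18*4 - 35*-7)=317, (35*17 - 24*4)=499, (24*3 - -29*17)=565, (-29*0 - 4*3)=-12, (4*-28 - -16*0)=-112; twice the area = |1873| = 1873; area = 1873/2; boundary points = 1 + 1 + 1 + 1 + 3 + 4 = 11; strictly interior points = area - boundary/2 + 1 = 932; answer 932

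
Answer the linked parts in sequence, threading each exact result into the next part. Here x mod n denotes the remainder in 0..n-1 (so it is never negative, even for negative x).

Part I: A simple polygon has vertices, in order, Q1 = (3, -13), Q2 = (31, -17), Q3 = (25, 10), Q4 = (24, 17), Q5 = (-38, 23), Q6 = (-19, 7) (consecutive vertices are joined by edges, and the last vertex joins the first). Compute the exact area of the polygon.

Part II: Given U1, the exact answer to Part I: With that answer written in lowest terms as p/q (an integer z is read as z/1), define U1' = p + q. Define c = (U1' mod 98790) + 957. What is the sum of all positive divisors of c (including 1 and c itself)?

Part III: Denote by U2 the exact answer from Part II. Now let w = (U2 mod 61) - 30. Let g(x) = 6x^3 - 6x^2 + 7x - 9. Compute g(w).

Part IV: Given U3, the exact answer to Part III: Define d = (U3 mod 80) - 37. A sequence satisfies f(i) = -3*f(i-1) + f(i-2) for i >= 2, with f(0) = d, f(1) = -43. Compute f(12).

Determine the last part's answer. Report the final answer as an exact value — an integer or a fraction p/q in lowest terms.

15565648

Part I: cross terms: (3*-17 - 31*-13)=352, (31*10 - 25*-17)=735, (25*17 - 24*10)=185, (24*23 - -38*17)=1198, (-38*7 - -19*23)=171, (-19*-13 - 3*7)=226; twice the area = |2867| = 2867; area = 2867/2; answer 2867/2
Part II: U1 = 2867/2; threaded value p + q = 2869; c = 3826; 3826 = 2 * 1913; sigma = (1 + 2) * (1 + 1913) = 3 * 1914 = 5742; answer 5742
Part III: U2 = 5742; w = -22; 6*(-22)^3 - 6*(-22)^2 + 7*(-22)^1 - 9 = (-63888) + (-2904) + (-154) + (-9) = -66955; answer -66955
Part IV: U3 = -66955; d = -32; f(2) = -3*(-43) + 1*(-32) = 97; iterating: f(2)=97, f(3)=-334, f(4)=1099, f(5)=-3631, f(6)=11992, f(7)=-39607, f(8)=130813, f(9)=-432046, f(10)=1426951, f(11)=-4712899, f(12)=15565648; answer 15565648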